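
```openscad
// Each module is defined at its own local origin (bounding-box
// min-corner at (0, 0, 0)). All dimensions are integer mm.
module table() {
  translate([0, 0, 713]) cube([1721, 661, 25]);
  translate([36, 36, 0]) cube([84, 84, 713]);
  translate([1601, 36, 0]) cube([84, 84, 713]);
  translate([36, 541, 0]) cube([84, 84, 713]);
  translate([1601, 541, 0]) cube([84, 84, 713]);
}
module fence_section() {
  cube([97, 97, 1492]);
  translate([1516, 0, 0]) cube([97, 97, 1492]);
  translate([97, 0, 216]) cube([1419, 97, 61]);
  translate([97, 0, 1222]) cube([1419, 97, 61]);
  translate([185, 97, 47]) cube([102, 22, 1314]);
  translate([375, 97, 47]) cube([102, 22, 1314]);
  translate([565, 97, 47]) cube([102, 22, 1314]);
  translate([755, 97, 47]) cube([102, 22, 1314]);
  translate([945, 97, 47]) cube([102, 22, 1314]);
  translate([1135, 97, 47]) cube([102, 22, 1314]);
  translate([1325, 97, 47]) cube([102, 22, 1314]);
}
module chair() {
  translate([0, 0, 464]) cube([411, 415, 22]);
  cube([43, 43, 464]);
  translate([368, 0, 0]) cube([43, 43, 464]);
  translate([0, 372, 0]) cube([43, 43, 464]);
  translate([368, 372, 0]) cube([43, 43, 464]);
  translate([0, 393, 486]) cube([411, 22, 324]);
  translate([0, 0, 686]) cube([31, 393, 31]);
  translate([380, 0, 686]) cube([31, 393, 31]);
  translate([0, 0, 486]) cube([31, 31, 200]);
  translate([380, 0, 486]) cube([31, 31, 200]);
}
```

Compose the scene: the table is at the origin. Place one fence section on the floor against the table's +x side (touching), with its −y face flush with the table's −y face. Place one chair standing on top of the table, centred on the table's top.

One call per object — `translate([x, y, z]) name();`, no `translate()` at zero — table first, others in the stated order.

table();
translate([1721, 0, 0]) fence_section();
translate([655, 123, 738]) chair();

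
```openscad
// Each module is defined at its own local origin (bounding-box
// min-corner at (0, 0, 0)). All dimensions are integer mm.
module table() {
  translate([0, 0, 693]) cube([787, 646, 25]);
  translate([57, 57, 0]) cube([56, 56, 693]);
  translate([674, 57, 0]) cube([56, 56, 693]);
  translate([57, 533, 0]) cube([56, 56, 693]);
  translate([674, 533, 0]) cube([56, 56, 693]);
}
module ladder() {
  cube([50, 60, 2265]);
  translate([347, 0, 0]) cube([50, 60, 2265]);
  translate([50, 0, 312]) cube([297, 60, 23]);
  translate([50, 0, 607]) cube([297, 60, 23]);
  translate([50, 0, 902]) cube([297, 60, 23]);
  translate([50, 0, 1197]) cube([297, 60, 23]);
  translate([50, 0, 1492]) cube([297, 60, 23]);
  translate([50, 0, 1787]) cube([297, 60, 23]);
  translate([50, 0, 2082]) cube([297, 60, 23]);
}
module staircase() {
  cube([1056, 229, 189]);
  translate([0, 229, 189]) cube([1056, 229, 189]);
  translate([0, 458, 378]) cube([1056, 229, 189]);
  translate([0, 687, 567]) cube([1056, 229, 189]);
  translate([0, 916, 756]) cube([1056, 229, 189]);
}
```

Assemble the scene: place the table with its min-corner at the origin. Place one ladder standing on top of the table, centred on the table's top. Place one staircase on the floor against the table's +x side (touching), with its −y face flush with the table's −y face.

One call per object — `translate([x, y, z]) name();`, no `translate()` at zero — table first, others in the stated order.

table();
translate([195, 293, 718]) ladder();
translate([787, 0, 0]) staircase();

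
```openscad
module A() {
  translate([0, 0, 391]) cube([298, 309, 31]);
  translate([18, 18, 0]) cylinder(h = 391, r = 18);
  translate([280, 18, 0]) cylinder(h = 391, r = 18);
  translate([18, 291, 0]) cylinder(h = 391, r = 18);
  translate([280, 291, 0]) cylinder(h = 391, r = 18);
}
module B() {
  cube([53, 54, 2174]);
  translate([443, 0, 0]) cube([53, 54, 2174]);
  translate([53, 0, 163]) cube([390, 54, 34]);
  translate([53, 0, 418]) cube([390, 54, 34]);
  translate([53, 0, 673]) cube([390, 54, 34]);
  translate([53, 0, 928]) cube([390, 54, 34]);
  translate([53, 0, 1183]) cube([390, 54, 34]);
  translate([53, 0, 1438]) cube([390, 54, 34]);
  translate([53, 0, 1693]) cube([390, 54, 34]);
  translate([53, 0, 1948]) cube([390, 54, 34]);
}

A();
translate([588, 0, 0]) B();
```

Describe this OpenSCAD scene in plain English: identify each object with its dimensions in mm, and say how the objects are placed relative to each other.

A is a simple wooden stool: a rectangular seat 298 mm (x) by 309 mm (y), 31 mm thick, top face at z = 422 mm, on four round legs, each 36 mm in diameter. The legs rest on z = 0, each leg's axis is inset half a diameter from the nearest pair of seat edges (so the leg's bounding box is flush with the corner).

B is a wooden ladder with two side rails of 53×54 mm section and 2174 mm height, set 496 mm apart overall. Between them run 8 rectangular rungs (54 mm deep, 34 mm thick), front faces flush with the rails' −y face. The bottom of the first rung is 163 mm above the floor and each subsequent rung is 255 mm higher than the one below.

The ladder is on the floor beside the stool on its +x side.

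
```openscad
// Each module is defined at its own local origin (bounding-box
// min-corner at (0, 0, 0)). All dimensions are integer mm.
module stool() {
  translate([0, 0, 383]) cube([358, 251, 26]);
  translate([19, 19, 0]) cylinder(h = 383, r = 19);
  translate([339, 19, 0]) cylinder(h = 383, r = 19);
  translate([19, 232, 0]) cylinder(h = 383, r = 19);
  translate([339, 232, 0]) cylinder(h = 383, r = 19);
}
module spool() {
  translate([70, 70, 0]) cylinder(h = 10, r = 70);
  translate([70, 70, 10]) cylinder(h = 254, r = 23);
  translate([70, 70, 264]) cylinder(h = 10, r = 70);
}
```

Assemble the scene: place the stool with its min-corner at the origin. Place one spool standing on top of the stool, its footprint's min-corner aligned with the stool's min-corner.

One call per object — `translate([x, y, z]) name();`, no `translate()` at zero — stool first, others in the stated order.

stool();
translate([0, 0, 409]) spool();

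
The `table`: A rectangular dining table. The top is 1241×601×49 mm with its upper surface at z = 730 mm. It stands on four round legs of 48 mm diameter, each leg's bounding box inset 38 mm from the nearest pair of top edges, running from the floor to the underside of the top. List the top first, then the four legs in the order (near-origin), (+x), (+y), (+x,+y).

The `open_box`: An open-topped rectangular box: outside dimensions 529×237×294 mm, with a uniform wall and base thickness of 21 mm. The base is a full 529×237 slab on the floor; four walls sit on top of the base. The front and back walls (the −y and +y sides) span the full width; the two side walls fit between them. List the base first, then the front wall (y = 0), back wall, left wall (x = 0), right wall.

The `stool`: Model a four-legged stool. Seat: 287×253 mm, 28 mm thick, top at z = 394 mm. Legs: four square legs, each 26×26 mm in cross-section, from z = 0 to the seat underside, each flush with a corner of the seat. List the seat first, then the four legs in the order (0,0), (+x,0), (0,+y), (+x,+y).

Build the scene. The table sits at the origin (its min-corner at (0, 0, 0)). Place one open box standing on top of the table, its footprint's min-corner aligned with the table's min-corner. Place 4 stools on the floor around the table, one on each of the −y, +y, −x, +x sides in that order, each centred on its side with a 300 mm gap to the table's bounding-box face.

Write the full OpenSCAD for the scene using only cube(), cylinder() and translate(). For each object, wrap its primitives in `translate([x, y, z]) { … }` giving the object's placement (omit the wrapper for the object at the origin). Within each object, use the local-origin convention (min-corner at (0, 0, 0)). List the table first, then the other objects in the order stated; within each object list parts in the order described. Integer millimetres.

translate([0, 0, 681]) cube([1241, 601, 49]);
translate([62, 62, 0]) cylinder(h = 681, r = 24);
translate([1179, 62, 0]) cylinder(h = 681, r = 24);
translate([62, 539, 0]) cylinder(h = 681, r = 24);
translate([1179, 539, 0]) cylinder(h = 681, r = 24);
translate([0, 0, 730]) {
  cube([529, 237, 21]);
  translate([0, 0, 21]) cube([529, 21, 273]);
  translate([0, 216, 21]) cube([529, 21, 273]);
  translate([0, 21, 21]) cube([21, 195, 273]);
  translate([508, 21, 21]) cube([21, 195, 273]);
}
translate([477, -553, 0]) {
  translate([0, 0, 366]) cube([287, 253, 28]);
  cube([26, 26, 366]);
  translate([261, 0, 0]) cube([26, 26, 366]);
  translate([0, 227, 0]) cube([26, 26, 366]);
  translate([261, 227, 0]) cube([26, 26, 366]);
}
translate([477, 901, 0]) {
  translate([0, 0, 366]) cube([287, 253, 28]);
  cube([26, 26, 366]);
  translate([261, 0, 0]) cube([26, 26, 366]);
  translate([0, 227, 0]) cube([26, 26, 366]);
  translate([261, 227, 0]) cube([26, 26, 366]);
}
translate([-587, 174, 0]) {
  translate([0, 0, 366]) cube([287, 253, 28]);
  cube([26, 26, 366]);
  translate([261, 0, 0]) cube([26, 26, 366]);
  translate([0, 227, 0]) cube([26, 26, 366]);
  translate([261, 227, 0]) cube([26, 26, 366]);
}
translate([1541, 174, 0]) {
  translate([0, 0, 366]) cube([287, 253, 28]);
  cube([26, 26, 366]);
  translate([261, 0, 0]) cube([26, 26, 366]);
  translate([0, 227, 0]) cube([26, 26, 366]);
  translate([261, 227, 0]) cube([26, 26, 366]);
}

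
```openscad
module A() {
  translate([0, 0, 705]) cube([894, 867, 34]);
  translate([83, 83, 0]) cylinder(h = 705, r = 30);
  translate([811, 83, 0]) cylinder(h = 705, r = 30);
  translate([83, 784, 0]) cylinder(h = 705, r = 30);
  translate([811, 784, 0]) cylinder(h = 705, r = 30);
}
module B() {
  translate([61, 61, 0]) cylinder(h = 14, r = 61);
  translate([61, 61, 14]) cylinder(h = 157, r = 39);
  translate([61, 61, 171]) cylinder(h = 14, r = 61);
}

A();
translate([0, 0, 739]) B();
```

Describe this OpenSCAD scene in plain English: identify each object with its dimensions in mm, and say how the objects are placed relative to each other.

A is a table: top 894 mm (x) × 867 mm (y), 34 mm thick, upper face at z = 739 mm, on four round legs of 60 mm diameter, each leg's bounding box inset 53 mm from the nearest pair of top edges, running from z = 0 to the bottom of the top.

B is a spool: two coaxial disc flanges of radius 61 mm and thickness 14 mm, joined by a core cylinder of radius 39 mm and height 157 mm. The lower flange rests on z = 0 and the three cylinders share a vertical axis.

The spool is on top of the table.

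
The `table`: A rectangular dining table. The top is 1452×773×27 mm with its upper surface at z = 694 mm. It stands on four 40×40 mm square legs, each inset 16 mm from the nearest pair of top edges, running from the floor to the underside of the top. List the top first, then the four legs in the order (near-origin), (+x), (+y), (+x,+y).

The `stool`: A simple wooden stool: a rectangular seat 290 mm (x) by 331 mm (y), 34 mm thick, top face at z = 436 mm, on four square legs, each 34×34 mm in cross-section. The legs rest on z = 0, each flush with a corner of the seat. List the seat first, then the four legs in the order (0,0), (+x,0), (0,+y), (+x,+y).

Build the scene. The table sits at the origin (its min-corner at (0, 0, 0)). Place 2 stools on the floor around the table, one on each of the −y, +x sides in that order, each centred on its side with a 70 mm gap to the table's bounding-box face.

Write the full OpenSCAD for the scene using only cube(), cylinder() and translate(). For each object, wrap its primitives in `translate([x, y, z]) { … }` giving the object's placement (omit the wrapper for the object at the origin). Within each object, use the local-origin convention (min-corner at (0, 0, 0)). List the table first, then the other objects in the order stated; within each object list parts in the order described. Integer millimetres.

translate([0, 0, 667]) cube([1452, 773, 27]);
translate([16, 16, 0]) cube([40, 40, 667]);
translate([1396, 16, 0]) cube([40, 40, 667]);
translate([16, 717, 0]) cube([40, 40, 667]);
translate([1396, 717, 0]) cube([40, 40, 667]);
translate([581, -401, 0]) {
  translate([0, 0, 402]) cube([290, 331, 34]);
  cube([34, 34, 402]);
  translate([256, 0, 0]) cube([34, 34, 402]);
  translate([0, 297, 0]) cube([34, 34, 402]);
  translate([256, 297, 0]) cube([34, 34, 402]);
}
translate([1522, 221, 0]) {
  translate([0, 0, 402]) cube([290, 331, 34]);
  cube([34, 34, 402]);
  translate([256, 0, 0]) cube([34, 34, 402]);
  translate([0, 297, 0]) cube([34, 34, 402]);
  translate([256, 297, 0]) cube([34, 34, 402]);
}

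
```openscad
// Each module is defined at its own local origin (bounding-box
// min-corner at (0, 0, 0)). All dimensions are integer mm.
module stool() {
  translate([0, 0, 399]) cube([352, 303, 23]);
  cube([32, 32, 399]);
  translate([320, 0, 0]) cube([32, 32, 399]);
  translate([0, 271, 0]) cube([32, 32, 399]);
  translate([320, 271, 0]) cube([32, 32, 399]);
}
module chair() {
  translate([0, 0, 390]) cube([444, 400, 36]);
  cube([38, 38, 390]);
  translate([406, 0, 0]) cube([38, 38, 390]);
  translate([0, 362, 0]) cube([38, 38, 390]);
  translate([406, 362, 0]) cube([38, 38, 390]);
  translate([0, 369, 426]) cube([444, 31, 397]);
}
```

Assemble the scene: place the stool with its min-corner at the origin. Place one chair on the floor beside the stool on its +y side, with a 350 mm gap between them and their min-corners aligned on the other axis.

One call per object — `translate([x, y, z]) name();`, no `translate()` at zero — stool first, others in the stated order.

stool();
translate([0, 653, 0]) chair();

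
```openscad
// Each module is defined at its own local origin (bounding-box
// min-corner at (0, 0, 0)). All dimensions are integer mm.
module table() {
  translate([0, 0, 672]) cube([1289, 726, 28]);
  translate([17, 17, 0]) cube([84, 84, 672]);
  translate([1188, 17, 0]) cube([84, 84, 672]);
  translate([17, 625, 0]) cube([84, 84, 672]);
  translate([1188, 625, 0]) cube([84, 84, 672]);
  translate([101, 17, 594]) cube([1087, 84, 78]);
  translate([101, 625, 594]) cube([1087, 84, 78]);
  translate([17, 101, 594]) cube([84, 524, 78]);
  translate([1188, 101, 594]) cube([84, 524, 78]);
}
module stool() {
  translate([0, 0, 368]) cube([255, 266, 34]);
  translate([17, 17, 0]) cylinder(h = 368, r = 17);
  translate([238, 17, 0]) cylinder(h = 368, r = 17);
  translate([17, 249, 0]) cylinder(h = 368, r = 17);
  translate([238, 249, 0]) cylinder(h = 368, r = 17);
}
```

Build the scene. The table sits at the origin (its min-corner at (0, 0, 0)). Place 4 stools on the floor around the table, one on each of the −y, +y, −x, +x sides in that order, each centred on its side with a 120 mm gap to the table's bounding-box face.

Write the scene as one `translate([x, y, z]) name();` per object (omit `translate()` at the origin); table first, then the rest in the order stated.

table();
translate([517, -386, 0]) stool();
translate([517, 846, 0]) stool();
translate([-375, 230, 0]) stool();
translate([1409, 230, 0]) stool();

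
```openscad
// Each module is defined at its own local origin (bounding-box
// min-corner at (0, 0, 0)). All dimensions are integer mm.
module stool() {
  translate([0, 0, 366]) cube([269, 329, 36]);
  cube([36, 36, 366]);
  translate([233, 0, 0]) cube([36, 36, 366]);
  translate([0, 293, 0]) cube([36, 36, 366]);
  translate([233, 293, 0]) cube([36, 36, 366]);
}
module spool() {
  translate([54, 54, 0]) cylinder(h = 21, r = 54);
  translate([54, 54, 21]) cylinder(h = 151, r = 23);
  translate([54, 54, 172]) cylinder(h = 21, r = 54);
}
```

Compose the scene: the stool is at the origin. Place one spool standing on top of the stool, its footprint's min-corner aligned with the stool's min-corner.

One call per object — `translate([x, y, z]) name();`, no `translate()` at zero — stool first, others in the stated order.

stool();
translate([0, 0, 402]) spool();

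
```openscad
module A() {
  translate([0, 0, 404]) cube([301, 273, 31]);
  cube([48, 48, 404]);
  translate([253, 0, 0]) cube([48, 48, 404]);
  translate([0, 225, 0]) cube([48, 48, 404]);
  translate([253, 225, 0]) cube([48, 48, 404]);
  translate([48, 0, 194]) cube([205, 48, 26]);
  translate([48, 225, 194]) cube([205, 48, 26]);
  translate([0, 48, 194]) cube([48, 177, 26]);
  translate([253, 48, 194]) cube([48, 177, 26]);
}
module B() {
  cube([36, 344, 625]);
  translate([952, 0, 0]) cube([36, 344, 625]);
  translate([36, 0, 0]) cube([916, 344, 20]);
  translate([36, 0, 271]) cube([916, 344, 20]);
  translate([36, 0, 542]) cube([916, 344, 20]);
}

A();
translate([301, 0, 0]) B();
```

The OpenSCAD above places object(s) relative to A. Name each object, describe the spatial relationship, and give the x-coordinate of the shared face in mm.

A is a stool. B is a bookshelf. The bookshelf is against the stool's +x side, with their −y faces flush. The x-coordinate of the shared face is 301 mm.

The stool's +x face and the bookshelf's −x face are both at x = 301 mm.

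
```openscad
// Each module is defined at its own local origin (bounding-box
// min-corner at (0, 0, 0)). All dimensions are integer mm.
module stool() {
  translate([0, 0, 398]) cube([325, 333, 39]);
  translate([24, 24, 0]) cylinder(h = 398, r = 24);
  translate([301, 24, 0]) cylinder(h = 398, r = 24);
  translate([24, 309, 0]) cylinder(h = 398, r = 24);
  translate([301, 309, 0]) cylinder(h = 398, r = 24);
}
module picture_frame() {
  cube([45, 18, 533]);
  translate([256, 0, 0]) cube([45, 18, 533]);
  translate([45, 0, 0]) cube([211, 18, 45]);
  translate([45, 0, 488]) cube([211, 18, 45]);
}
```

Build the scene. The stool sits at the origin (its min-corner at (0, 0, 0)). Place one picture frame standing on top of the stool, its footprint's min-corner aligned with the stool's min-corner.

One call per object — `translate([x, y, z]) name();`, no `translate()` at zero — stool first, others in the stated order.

stool();
translate([0, 0, 437]) picture_frame();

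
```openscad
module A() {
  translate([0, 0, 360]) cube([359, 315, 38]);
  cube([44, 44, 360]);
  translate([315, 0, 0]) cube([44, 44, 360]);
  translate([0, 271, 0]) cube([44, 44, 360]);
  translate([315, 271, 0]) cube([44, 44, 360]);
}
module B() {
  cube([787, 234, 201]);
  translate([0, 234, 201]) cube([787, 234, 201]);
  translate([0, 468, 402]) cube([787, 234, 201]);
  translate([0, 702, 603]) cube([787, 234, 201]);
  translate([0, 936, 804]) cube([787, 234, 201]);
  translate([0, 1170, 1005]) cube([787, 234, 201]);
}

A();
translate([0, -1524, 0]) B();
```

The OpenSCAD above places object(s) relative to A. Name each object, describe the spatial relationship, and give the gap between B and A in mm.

A is a stool. B is a staircase. The staircase is on the floor beside the stool on its −y side. The gap between the staircase and the stool is 120 mm.

The staircase's nearest face is 120 mm from the stool's −y face.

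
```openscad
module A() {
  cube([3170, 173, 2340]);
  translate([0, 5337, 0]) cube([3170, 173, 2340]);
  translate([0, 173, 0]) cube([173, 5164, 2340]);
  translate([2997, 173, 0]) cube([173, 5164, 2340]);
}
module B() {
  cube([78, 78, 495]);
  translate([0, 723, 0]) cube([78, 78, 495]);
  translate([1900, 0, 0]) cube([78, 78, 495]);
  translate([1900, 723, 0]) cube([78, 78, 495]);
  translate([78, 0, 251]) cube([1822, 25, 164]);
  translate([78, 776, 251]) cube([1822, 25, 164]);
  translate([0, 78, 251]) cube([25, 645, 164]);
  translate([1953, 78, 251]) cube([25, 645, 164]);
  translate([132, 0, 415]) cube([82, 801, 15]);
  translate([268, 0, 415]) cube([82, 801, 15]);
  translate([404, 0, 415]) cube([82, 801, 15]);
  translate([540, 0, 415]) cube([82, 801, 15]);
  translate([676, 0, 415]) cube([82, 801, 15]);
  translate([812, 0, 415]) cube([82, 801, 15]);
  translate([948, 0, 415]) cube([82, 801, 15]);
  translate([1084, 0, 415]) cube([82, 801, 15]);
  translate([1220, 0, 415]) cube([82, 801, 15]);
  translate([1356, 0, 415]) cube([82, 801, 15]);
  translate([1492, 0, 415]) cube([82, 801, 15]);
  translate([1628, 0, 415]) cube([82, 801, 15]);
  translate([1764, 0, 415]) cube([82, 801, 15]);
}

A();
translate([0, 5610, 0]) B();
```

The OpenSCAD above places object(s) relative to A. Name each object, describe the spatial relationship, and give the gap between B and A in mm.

A is a house frame. B is a bed frame. The bed frame is on the floor beside the house frame on its +y side. The gap between the bed frame and the house frame is 100 mm.

The bed frame's nearest face is 100 mm from the house frame's +y face.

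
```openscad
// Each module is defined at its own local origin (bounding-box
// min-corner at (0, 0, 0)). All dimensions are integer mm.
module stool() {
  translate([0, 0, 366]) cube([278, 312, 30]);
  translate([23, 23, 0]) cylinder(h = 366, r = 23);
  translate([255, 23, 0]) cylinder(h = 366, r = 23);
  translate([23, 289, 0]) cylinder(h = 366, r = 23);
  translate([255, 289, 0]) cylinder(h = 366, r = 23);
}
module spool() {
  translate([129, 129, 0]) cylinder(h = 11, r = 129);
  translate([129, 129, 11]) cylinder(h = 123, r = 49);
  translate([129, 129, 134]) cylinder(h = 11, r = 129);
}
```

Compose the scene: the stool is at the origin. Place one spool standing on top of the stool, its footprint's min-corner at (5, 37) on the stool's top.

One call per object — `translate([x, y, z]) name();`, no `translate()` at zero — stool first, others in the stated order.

stool();
translate([5, 37, 396]) spool();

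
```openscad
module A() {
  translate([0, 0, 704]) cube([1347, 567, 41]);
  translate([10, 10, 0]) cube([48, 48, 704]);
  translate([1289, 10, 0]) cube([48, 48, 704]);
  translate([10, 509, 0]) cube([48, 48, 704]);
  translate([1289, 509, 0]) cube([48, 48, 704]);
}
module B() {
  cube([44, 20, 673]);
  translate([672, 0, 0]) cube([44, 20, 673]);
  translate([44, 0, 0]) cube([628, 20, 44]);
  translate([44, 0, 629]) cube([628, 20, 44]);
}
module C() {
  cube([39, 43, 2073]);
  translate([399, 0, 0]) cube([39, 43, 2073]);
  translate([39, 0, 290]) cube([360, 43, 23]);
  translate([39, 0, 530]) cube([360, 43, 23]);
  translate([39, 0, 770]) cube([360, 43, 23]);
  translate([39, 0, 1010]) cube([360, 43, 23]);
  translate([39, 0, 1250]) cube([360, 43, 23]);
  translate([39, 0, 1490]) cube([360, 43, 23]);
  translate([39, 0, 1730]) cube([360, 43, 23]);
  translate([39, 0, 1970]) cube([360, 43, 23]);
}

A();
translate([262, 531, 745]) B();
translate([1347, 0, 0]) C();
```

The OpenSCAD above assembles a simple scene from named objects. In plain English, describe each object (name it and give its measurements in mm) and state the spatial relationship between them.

A is a table with a 1347×567 mm rectangular top, 41 mm thick, top surface at z = 745 mm, supported by four 48×48 mm square legs, each inset 10 mm from the nearest pair of top edges, running from the floor.

B is a picture frame with a 628×585 mm rectangular opening (x by z) and a uniform 44 mm border on every side. Frame depth is 20 mm along y. It is built from two vertical stiles running the full outside height and two horizontal rails spanning the gap between the stiles.

C is a wooden ladder with two side rails of 39×43 mm section and 2073 mm height, set 438 mm apart overall. Between them run 8 rectangular rungs (43 mm deep, 23 mm thick), front faces flush with the rails' −y face. The bottom of the first rung is 290 mm above the floor and each subsequent rung is 240 mm higher than the one below.

The picture frame is on top of the table. The ladder is against the table's +x side, with their −y faces flush.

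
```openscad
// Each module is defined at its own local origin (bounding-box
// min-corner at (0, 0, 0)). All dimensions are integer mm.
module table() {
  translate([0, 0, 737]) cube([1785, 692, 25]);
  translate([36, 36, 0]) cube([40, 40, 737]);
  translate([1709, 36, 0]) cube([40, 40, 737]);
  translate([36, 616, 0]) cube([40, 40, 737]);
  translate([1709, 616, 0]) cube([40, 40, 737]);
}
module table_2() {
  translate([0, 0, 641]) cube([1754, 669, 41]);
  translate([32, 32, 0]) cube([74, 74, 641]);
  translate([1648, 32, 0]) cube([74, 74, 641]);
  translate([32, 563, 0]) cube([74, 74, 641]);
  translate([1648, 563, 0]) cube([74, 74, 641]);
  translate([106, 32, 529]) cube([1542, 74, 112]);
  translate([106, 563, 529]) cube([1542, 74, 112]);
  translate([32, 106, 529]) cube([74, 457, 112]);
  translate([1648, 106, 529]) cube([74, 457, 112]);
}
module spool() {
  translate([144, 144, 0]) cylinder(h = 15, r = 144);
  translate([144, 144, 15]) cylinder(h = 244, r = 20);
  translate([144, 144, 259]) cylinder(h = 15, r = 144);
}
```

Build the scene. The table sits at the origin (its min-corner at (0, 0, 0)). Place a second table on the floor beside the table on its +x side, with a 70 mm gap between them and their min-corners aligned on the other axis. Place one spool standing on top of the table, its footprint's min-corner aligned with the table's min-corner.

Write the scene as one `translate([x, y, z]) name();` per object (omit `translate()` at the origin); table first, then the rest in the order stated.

table();
translate([1855, 0, 0]) table_2();
translate([0, 0, 762]) spool();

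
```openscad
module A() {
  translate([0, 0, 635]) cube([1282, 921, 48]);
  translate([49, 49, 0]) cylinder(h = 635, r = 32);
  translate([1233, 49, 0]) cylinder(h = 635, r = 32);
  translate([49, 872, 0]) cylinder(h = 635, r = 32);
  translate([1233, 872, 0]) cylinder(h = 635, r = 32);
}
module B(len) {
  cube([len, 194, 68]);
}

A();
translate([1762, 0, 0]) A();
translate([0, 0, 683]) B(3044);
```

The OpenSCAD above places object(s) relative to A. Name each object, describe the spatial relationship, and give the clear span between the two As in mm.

A is a table. B is a beam. A beam spans the tops of two tables. The clear span between the two tables is 480 mm.

Second table starts at x = 1762; first ends at x = 1282; clear span = 1762 − 1282 = 480 mm.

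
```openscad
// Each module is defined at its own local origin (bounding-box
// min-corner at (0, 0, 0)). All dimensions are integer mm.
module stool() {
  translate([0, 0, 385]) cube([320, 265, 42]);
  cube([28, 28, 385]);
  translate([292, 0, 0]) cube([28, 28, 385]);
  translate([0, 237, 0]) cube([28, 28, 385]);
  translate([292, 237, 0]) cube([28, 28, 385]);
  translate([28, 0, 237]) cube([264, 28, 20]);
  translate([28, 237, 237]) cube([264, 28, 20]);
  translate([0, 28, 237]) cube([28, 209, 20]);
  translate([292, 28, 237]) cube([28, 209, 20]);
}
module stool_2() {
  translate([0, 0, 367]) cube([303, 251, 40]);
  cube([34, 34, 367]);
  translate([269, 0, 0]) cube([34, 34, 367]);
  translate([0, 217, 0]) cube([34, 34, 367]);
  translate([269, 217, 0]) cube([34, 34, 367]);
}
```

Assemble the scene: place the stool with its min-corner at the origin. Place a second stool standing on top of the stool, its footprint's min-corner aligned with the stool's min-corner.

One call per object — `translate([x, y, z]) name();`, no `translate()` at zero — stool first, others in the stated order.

stool();
translate([0, 0, 427]) stool_2();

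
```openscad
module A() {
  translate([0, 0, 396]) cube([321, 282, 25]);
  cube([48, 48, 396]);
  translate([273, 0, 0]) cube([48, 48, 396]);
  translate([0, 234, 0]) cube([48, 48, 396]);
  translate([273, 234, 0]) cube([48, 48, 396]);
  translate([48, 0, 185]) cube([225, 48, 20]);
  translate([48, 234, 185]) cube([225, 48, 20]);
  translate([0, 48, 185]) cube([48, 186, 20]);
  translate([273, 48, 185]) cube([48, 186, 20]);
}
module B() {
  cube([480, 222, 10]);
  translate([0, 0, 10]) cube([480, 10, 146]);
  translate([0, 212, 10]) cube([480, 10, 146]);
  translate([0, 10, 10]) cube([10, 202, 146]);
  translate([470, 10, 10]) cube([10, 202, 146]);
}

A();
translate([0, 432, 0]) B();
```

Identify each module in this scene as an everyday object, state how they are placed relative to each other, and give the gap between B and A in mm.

The open box's nearest face is 150 mm from the stool's +y face.

A is a stool. B is an open box. The open box is on the floor beside the stool on its +y side. The gap between the open box and the stool is 150 mm.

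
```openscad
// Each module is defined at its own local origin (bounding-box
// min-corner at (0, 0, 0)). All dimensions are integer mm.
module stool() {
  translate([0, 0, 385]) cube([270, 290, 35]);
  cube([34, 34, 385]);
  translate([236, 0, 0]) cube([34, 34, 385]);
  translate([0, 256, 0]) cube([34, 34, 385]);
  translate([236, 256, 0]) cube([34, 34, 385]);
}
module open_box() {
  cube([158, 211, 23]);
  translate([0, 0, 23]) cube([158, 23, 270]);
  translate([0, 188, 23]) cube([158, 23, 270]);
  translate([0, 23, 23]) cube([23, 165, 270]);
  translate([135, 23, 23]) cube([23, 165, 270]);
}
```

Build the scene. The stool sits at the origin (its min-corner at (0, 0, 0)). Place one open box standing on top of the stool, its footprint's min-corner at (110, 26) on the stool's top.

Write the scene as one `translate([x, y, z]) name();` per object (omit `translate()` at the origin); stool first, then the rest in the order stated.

stool();
translate([110, 26, 420]) open_box();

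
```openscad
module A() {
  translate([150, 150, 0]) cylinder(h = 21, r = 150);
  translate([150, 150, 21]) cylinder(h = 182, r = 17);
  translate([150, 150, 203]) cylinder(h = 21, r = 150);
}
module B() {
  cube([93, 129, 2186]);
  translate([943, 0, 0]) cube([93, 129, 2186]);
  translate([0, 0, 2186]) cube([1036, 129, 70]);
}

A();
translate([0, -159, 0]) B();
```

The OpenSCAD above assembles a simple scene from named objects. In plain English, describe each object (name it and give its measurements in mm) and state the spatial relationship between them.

A is a spool: two coaxial disc flanges of radius 150 mm and thickness 21 mm, joined by a core cylinder of radius 17 mm and height 182 mm. The lower flange rests on z = 0 and the three cylinders share a vertical axis.

B is a rectangular door frame: two vertical jambs of 93×129 mm section, 2186 mm tall, with a clear opening 850 mm wide between their inner faces. A header 70 mm tall and 129 mm deep lies on top of the jambs and spans the full outside width.

The door frame is on the floor beside the spool on its −y side.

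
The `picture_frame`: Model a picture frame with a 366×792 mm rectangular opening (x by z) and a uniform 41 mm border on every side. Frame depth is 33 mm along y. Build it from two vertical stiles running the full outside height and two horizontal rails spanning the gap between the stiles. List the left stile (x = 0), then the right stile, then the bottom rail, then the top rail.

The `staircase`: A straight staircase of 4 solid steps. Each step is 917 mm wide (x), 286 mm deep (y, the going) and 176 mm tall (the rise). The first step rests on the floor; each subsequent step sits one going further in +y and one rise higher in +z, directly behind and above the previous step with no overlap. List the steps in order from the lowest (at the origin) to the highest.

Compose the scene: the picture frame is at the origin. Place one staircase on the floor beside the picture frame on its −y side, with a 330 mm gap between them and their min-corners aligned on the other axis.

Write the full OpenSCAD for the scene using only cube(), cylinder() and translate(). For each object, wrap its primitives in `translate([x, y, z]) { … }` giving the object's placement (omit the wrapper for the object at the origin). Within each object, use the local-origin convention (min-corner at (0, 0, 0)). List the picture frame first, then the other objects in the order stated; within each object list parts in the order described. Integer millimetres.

cube([41, 33, 874]);
translate([407, 0, 0]) cube([41, 33, 874]);
translate([41, 0, 0]) cube([366, 33, 41]);
translate([41, 0, 833]) cube([366, 33, 41]);
translate([0, -1474, 0]) {
  cube([917, 286, 176]);
  translate([0, 286, 176]) cube([917, 286, 176]);
  translate([0, 572, 352]) cube([917, 286, 176]);
  translate([0, 858, 528]) cube([917, 286, 176]);
}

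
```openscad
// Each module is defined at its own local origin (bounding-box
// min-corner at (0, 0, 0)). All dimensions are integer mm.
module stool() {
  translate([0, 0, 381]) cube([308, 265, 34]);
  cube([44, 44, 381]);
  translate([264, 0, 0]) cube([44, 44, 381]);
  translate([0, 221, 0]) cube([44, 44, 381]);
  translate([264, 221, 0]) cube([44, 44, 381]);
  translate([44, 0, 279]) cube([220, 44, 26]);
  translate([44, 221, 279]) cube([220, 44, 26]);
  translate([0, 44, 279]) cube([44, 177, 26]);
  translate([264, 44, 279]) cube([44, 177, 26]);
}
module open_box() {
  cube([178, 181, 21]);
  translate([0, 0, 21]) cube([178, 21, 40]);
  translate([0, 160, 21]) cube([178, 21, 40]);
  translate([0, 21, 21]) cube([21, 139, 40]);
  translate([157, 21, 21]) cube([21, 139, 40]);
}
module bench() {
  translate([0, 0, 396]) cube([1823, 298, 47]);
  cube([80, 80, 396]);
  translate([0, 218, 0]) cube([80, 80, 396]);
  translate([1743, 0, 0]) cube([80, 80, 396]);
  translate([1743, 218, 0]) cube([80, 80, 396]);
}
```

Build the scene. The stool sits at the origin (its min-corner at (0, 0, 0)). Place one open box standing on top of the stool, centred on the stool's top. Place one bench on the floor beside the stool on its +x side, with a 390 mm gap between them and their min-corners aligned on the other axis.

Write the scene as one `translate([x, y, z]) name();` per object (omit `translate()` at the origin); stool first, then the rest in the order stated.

stool();
translate([65, 42, 415]) open_box();
translate([698, 0, 0]) bench();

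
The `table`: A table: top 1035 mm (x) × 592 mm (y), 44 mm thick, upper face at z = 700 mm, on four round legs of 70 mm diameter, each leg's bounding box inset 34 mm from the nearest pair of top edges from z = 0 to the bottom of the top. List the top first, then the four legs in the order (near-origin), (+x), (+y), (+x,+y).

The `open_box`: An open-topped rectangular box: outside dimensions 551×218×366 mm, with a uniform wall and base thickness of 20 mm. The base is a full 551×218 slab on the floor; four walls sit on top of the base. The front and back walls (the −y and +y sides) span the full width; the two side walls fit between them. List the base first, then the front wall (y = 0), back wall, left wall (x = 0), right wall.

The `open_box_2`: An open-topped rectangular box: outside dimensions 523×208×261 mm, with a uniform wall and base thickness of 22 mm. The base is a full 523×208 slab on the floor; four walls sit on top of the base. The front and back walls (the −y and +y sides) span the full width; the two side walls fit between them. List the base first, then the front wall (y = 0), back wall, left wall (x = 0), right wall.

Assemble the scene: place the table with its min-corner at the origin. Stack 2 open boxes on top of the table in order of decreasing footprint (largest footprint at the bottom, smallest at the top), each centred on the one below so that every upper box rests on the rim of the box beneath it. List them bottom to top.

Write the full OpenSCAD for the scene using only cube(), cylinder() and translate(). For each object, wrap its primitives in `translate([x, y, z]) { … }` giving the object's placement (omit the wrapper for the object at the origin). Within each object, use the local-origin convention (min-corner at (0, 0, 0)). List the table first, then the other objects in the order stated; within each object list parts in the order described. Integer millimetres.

translate([0, 0, 656]) cube([1035, 592, 44]);
translate([69, 69, 0]) cylinder(h = 656, r = 35);
translate([966, 69, 0]) cylinder(h = 656, r = 35);
translate([69, 523, 0]) cylinder(h = 656, r = 35);
translate([966, 523, 0]) cylinder(h = 656, r = 35);
translate([242, 187, 700]) {
  cube([551, 218, 20]);
  translate([0, 0, 20]) cube([551, 20, 346]);
  translate([0, 198, 20]) cube([551, 20, 346]);
  translate([0, 20, 20]) cube([20, 178, 346]);
  translate([531, 20, 20]) cube([20, 178, 346]);
}
translate([256, 192, 1066]) {
  cube([523, 208, 22]);
  translate([0, 0, 22]) cube([523, 22, 239]);
  translate([0, 186, 22]) cube([523, 22, 239]);
  translate([0, 22, 22]) cube([22, 164, 239]);
  translate([501, 22, 22]) cube([22, 164, 239]);
}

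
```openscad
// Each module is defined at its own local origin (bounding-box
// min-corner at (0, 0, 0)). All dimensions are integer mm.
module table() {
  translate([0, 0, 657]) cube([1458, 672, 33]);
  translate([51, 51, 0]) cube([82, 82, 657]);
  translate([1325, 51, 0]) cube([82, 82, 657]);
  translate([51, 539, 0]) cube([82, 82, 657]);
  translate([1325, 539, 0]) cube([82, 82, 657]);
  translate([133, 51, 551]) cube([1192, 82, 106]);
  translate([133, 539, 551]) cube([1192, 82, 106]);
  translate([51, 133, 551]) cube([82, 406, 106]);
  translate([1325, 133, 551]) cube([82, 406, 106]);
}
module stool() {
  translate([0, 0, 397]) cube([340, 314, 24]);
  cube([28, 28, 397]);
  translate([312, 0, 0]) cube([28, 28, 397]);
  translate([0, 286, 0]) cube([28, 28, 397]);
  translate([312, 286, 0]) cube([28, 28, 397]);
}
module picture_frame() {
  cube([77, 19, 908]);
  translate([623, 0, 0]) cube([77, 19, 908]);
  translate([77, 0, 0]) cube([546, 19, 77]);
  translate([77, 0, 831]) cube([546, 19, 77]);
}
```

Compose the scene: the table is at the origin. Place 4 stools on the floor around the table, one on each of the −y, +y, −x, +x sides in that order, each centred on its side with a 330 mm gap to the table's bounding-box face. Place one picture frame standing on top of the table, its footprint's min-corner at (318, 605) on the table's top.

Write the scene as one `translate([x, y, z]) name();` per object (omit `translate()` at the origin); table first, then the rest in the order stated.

table();
translate([559, -644, 0]) stool();
translate([559, 1002, 0]) stool();
translate([-670, 179, 0]) stool();
translate([1788, 179, 0]) stool();
translate([318, 605, 690]) picture_frame();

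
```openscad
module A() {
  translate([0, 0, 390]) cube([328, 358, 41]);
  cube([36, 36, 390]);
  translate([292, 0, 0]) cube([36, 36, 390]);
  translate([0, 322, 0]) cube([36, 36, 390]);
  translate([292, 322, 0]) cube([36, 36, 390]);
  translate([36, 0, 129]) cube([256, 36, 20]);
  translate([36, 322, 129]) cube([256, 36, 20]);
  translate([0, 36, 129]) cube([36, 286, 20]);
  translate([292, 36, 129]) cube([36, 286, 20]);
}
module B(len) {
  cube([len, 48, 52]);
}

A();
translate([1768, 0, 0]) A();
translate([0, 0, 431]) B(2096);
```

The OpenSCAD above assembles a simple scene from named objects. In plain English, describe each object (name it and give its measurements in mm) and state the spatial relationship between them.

A is a four-legged stool. The seat is a 328×358×41 mm slab whose top surface is at z = 431 mm; four square legs, each 36×36 mm in cross-section, run from the floor (z = 0) to the underside of the seat, each flush with a corner of the seat. Four stretchers, 36 mm wide and 20 mm tall, connect adjacent legs with their undersides at z = 129 mm, each running between the inner faces of the legs it joins and aligned with the legs' outer faces on the other axis.

B is a rectangular beam 2096 mm long (x), 48 mm deep (y), 52 mm thick (z).

The beam spans the tops of two stools placed 1440 mm apart, resting at z = 431 mm.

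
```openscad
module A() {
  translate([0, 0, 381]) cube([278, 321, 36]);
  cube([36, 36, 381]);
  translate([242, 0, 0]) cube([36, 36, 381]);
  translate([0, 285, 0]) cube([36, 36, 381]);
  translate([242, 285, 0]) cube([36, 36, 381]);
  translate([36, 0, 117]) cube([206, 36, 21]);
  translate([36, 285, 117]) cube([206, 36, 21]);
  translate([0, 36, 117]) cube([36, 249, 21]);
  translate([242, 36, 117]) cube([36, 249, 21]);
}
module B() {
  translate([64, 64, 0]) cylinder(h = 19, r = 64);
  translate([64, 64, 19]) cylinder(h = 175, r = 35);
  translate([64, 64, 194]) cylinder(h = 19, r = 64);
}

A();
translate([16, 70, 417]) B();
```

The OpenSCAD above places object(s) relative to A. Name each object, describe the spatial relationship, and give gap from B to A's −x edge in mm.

A is a stool. B is a spool. The spool is on top of the stool. The gap from the spool to the stool's −x edge is 16 mm.

The spool's min-x is at 16; the stool's min-x is 0; gap = 16 mm.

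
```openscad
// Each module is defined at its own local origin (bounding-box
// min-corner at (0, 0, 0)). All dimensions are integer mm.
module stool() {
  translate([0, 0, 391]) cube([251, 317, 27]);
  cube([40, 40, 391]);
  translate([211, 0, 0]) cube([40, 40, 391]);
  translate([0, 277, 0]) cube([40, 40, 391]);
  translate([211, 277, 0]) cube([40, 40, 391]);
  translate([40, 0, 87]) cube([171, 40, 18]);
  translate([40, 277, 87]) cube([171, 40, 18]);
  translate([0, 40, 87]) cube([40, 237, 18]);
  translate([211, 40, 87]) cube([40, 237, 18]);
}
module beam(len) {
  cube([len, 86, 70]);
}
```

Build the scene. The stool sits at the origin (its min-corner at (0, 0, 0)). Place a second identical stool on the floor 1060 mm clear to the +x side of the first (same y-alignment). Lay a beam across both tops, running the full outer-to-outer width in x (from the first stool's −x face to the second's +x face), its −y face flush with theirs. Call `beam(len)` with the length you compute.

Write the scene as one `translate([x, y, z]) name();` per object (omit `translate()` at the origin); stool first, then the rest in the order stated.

stool();
translate([1311, 0, 0]) stool();
translate([0, 0, 418]) beam(1562);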